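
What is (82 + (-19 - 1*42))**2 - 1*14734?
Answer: -14293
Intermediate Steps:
(82 + (-19 - 1*42))**2 - 1*14734 = (82 + (-19 - 42))**2 - 14734 = (82 - 61)**2 - 14734 = 21**2 - 14734 = 441 - 14734 = -14293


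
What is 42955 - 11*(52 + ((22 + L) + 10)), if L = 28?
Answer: 41723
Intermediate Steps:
42955 - 11*(52 + ((22 + L) + 10)) = 42955 - 11*(52 + ((22 + 28) + 10)) = 42955 - 11*(52 + (50 + 10)) = 42955 - 11*(52 + 60) = 42955 - 11*112 = 42955 - 1*1232 = 42955 - 1232 = 41723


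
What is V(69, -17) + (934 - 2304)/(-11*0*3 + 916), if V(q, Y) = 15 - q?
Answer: -25417/458 ≈ -55.496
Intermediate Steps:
V(69, -17) + (934 - 2304)/(-11*0*3 + 916) = (15 - 1*69) + (934 - 2304)/(-11*0*3 + 916) = (15 - 69) - 1370/(0*3 + 916) = -54 - 1370/(0 + 916) = -54 - 1370/916 = -54 - 1370*1/916 = -54 - 685/458 = -25417/458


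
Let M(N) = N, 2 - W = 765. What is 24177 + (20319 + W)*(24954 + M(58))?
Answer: 489158849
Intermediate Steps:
W = -763 (W = 2 - 1*765 = 2 - 765 = -763)
24177 + (20319 + W)*(24954 + M(58)) = 24177 + (20319 - 763)*(24954 + 58) = 24177 + 19556*25012 = 24177 + 489134672 = 489158849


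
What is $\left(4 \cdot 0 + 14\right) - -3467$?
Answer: $3481$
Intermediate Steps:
$\left(4 \cdot 0 + 14\right) - -3467 = \left(0 + 14\right) + 3467 = 14 + 3467 = 3481$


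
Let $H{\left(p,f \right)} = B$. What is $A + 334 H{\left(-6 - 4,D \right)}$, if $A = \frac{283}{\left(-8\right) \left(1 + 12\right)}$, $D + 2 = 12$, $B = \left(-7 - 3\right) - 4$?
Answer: $- \frac{486587}{104} \approx -4678.7$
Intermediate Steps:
$B = -14$ ($B = \left(-7 - 3\right) - 4 = -10 - 4 = -14$)
$D = 10$ ($D = -2 + 12 = 10$)
$H{\left(p,f \right)} = -14$
$A = - \frac{283}{104}$ ($A = \frac{283}{\left(-8\right) 13} = \frac{283}{-104} = 283 \left(- \frac{1}{104}\right) = - \frac{283}{104} \approx -2.7212$)
$A + 334 H{\left(-6 - 4,D \right)} = - \frac{283}{104} + 334 \left(-14\right) = - \frac{283}{104} - 4676 = - \frac{486587}{104}$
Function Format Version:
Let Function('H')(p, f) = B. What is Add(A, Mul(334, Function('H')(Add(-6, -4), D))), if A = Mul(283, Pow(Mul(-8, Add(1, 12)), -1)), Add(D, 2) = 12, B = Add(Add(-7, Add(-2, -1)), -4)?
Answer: Rational(-486587, 104) ≈ -4678.7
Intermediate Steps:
B = -14 (B = Add(Add(-7, -3), -4) = Add(-10, -4) = -14)
D = 10 (D = Add(-2, 12) = 10)
Function('H')(p, f) = -14
A = Rational(-283, 104) (A = Mul(283, Pow(Mul(-8, 13), -1)) = Mul(283, Pow(-104, -1)) = Mul(283, Rational(-1, 104)) = Rational(-283, 104) ≈ -2.7212)
Add(A, Mul(334, Function('H')(Add(-6, -4), D))) = Add(Rational(-283, 104), Mul(334, -14)) = Add(Rational(-283, 104), -4676) = Rational(-486587, 104)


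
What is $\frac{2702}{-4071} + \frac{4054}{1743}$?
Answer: $\frac{1310472}{788417} \approx 1.6622$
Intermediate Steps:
$\frac{2702}{-4071} + \frac{4054}{1743} = 2702 \left(- \frac{1}{4071}\right) + 4054 \cdot \frac{1}{1743} = - \frac{2702}{4071} + \frac{4054}{1743} = \frac{1310472}{788417}$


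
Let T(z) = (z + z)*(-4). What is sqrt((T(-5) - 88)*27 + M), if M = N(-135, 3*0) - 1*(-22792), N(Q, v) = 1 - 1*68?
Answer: 3*sqrt(2381) ≈ 146.39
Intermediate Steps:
N(Q, v) = -67 (N(Q, v) = 1 - 68 = -67)
T(z) = -8*z (T(z) = (2*z)*(-4) = -8*z)
M = 22725 (M = -67 - 1*(-22792) = -67 + 22792 = 22725)
sqrt((T(-5) - 88)*27 + M) = sqrt((-8*(-5) - 88)*27 + 22725) = sqrt((40 - 88)*27 + 22725) = sqrt(-48*27 + 22725) = sqrt(-1296 + 22725) = sqrt(21429) = 3*sqrt(2381)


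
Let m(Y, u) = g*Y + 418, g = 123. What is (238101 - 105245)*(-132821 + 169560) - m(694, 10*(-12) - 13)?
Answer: 4880910804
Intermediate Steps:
m(Y, u) = 418 + 123*Y (m(Y, u) = 123*Y + 418 = 418 + 123*Y)
(238101 - 105245)*(-132821 + 169560) - m(694, 10*(-12) - 13) = (238101 - 105245)*(-132821 + 169560) - (418 + 123*694) = 132856*36739 - (418 + 85362) = 4880996584 - 1*85780 = 4880996584 - 85780 = 4880910804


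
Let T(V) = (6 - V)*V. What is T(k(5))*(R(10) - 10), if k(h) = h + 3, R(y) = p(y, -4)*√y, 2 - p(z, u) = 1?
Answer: 160 - 16*√10 ≈ 109.40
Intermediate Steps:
p(z, u) = 1 (p(z, u) = 2 - 1*1 = 2 - 1 = 1)
R(y) = √y (R(y) = 1*√y = √y)
k(h) = 3 + h
T(V) = V*(6 - V)
T(k(5))*(R(10) - 10) = ((3 + 5)*(6 - (3 + 5)))*(√10 - 10) = (8*(6 - 1*8))*(-10 + √10) = (8*(6 - 8))*(-10 + √10) = (8*(-2))*(-10 + √10) = -16*(-10 + √10) = 160 - 16*√10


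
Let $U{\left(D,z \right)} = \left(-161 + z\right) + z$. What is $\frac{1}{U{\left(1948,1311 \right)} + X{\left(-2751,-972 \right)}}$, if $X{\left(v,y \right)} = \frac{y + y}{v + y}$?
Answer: $\frac{1241}{3054749} \approx 0.00040625$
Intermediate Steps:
$X{\left(v,y \right)} = \frac{2 y}{v + y}$
$U{\left(D,z \right)} = -161 + 2 z$
$\frac{1}{U{\left(1948,1311 \right)} + X{\left(-2751,-972 \right)}} = \frac{1}{\left(-161 + 2 \cdot 1311\right) + 2 \left(-972\right) \frac{1}{-2751 - 972}} = \frac{1}{\left(-161 + 2622\right) + 2 \left(-972\right) \frac{1}{-3723}} = \frac{1}{2461 + 2 \left(-972\right) \left(- \frac{1}{3723}\right)} = \frac{1}{2461 + \frac{648}{1241}} = \frac{1}{\frac{3054749}{1241}} = \frac{1241}{3054749}$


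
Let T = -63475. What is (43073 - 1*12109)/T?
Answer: -30964/63475 ≈ -0.48781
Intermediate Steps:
(43073 - 1*12109)/T = (43073 - 1*12109)/(-63475) = (43073 - 12109)*(-1/63475) = 30964*(-1/63475) = -30964/63475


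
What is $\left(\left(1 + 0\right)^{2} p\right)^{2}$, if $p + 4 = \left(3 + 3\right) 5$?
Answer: $676$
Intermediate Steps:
$p = 26$ ($p = -4 + \left(3 + 3\right) 5 = -4 + 6 \cdot 5 = -4 + 30 = 26$)
$\left(\left(1 + 0\right)^{2} p\right)^{2} = \left(\left(1 + 0\right)^{2} \cdot 26\right)^{2} = \left(1^{2} \cdot 26\right)^{2} = \left(1 \cdot 26\right)^{2} = 26^{2} = 676$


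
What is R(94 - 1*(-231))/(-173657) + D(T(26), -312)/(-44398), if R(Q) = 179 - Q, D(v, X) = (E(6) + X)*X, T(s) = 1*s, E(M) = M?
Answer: -8286449498/3855011743 ≈ -2.1495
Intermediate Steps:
T(s) = s
D(v, X) = X*(6 + X) (D(v, X) = (6 + X)*X = X*(6 + X))
R(94 - 1*(-231))/(-173657) + D(T(26), -312)/(-44398) = (179 - (94 - 1*(-231)))/(-173657) - 312*(6 - 312)/(-44398) = (179 - (94 + 231))*(-1/173657) - 312*(-306)*(-1/44398) = (179 - 1*325)*(-1/173657) + 95472*(-1/44398) = (179 - 325)*(-1/173657) - 47736/22199 = -146*(-1/173657) - 47736/22199 = 146/173657 - 47736/22199 = -8286449498/3855011743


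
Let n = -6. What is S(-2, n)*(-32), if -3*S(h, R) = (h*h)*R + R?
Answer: -320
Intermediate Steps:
S(h, R) = -R/3 - R*h²/3 (S(h, R) = -((h*h)*R + R)/3 = -(h²*R + R)/3 = -(R*h² + R)/3 = -(R + R*h²)/3 = -R/3 - R*h²/3)
S(-2, n)*(-32) = -⅓*(-6)*(1 + (-2)²)*(-32) = -⅓*(-6)*(1 + 4)*(-32) = -⅓*(-6)*5*(-32) = 10*(-32) = -320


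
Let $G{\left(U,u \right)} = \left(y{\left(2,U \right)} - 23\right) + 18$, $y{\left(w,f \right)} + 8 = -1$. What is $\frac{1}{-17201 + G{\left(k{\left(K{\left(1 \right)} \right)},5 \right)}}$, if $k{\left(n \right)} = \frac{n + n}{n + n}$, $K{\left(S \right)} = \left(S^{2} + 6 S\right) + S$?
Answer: $- \frac{1}{17215} \approx -5.8089 \cdot 10^{-5}$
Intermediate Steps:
$K{\left(S \right)} = S^{2} + 7 S$
$y{\left(w,f \right)} = -9$ ($y{\left(w,f \right)} = -8 - 1 = -9$)
$k{\left(n \right)} = 1$ ($k{\left(n \right)} = \frac{2 n}{2 n} = 2 n \frac{1}{2 n} = 1$)
$G{\left(U,u \right)} = -14$ ($G{\left(U,u \right)} = \left(-9 - 23\right) + 18 = -32 + 18 = -14$)
$\frac{1}{-17201 + G{\left(k{\left(K{\left(1 \right)} \right)},5 \right)}} = \frac{1}{-17201 - 14} = \frac{1}{-17215} = - \frac{1}{17215}$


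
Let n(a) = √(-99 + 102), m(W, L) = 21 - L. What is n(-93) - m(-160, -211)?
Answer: -232 + √3 ≈ -230.27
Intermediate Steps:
n(a) = √3
n(-93) - m(-160, -211) = √3 - (21 - 1*(-211)) = √3 - (21 + 211) = √3 - 1*232 = √3 - 232 = -232 + √3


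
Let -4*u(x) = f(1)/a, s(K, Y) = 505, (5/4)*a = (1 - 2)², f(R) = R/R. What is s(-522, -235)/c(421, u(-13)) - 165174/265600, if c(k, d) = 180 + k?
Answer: 17429213/79812800 ≈ 0.21838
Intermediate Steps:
f(R) = 1
a = ⅘ (a = 4*(1 - 2)²/5 = (⅘)*(-1)² = (⅘)*1 = ⅘ ≈ 0.80000)
u(x) = -5/16 (u(x) = -1/(4*⅘) = -5/(4*4) = -¼*5/4 = -5/16)
s(-522, -235)/c(421, u(-13)) - 165174/265600 = 505/(180 + 421) - 165174/265600 = 505/601 - 165174*1/265600 = 505*(1/601) - 82587/132800 = 505/601 - 82587/132800 = 17429213/79812800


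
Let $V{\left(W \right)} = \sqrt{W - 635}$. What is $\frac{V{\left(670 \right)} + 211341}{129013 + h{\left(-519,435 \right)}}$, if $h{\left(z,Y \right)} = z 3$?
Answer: $\frac{211341}{127456} + \frac{\sqrt{35}}{127456} \approx 1.6582$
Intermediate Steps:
$h{\left(z,Y \right)} = 3 z$
$V{\left(W \right)} = \sqrt{-635 + W}$
$\frac{V{\left(670 \right)} + 211341}{129013 + h{\left(-519,435 \right)}} = \frac{\sqrt{-635 + 670} + 211341}{129013 + 3 \left(-519\right)} = \frac{\sqrt{35} + 211341}{129013 - 1557} = \frac{211341 + \sqrt{35}}{127456} = \left(211341 + \sqrt{35}\right) \frac{1}{127456} = \frac{211341}{127456} + \frac{\sqrt{35}}{127456}$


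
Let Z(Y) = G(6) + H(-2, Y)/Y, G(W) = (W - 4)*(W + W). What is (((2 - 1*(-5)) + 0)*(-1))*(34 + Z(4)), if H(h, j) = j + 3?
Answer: -1673/4 ≈ -418.25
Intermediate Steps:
H(h, j) = 3 + j
G(W) = 2*W*(-4 + W) (G(W) = (-4 + W)*(2*W) = 2*W*(-4 + W))
Z(Y) = 24 + (3 + Y)/Y (Z(Y) = 2*6*(-4 + 6) + (3 + Y)/Y = 2*6*2 + (3 + Y)/Y = 24 + (3 + Y)/Y)
(((2 - 1*(-5)) + 0)*(-1))*(34 + Z(4)) = (((2 - 1*(-5)) + 0)*(-1))*(34 + (25 + 3/4)) = (((2 + 5) + 0)*(-1))*(34 + (25 + 3*(¼))) = ((7 + 0)*(-1))*(34 + (25 + ¾)) = (7*(-1))*(34 + 103/4) = -7*239/4 = -1673/4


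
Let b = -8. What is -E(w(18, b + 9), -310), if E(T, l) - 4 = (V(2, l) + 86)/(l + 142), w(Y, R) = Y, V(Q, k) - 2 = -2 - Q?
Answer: -7/2 ≈ -3.5000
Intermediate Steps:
V(Q, k) = -Q (V(Q, k) = 2 + (-2 - Q) = -Q)
E(T, l) = 4 + 84/(142 + l) (E(T, l) = 4 + (-1*2 + 86)/(l + 142) = 4 + (-2 + 86)/(142 + l) = 4 + 84/(142 + l))
-E(w(18, b + 9), -310) = -4*(163 - 310)/(142 - 310) = -4*(-147)/(-168) = -4*(-1)*(-147)/168 = -1*7/2 = -7/2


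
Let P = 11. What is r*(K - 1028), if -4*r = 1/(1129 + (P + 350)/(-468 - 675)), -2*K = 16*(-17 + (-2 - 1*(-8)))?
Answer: 268605/1290086 ≈ 0.20821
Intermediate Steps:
K = 88 (K = -8*(-17 + (-2 - 1*(-8))) = -8*(-17 + (-2 + 8)) = -8*(-17 + 6) = -8*(-11) = -½*(-176) = 88)
r = -1143/5160344 (r = -1/(4*(1129 + (11 + 350)/(-468 - 675))) = -1/(4*(1129 + 361/(-1143))) = -1/(4*(1129 + 361*(-1/1143))) = -1/(4*(1129 - 361/1143)) = -1/(4*1290086/1143) = -¼*1143/1290086 = -1143/5160344 ≈ -0.00022150)
r*(K - 1028) = -1143*(88 - 1028)/5160344 = -1143/5160344*(-940) = 268605/1290086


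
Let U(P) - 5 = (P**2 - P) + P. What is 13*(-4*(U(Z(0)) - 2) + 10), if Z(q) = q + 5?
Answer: -1326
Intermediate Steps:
Z(q) = 5 + q
U(P) = 5 + P**2 (U(P) = 5 + ((P**2 - P) + P) = 5 + P**2)
13*(-4*(U(Z(0)) - 2) + 10) = 13*(-4*((5 + (5 + 0)**2) - 2) + 10) = 13*(-4*((5 + 5**2) - 2) + 10) = 13*(-4*((5 + 25) - 2) + 10) = 13*(-4*(30 - 2) + 10) = 13*(-4*28 + 10) = 13*(-112 + 10) = 13*(-102) = -1326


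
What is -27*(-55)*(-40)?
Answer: -59400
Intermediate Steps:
-27*(-55)*(-40) = 1485*(-40) = -59400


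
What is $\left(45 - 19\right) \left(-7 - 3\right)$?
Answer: $-260$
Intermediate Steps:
$\left(45 - 19\right) \left(-7 - 3\right) = 26 \left(-10\right) = -260$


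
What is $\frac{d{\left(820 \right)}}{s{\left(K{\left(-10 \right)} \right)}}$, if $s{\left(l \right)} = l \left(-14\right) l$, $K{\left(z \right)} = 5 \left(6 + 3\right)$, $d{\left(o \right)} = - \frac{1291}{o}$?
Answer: $\frac{1291}{23247000} \approx 5.5534 \cdot 10^{-5}$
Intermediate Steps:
$K{\left(z \right)} = 45$ ($K{\left(z \right)} = 5 \cdot 9 = 45$)
$s{\left(l \right)} = - 14 l^{2}$ ($s{\left(l \right)} = - 14 l l = - 14 l^{2}$)
$\frac{d{\left(820 \right)}}{s{\left(K{\left(-10 \right)} \right)}} = \frac{\left(-1291\right) \frac{1}{820}}{\left(-14\right) 45^{2}} = \frac{\left(-1291\right) \frac{1}{820}}{\left(-14\right) 2025} = - \frac{1291}{820 \left(-28350\right)} = \left(- \frac{1291}{820}\right) \left(- \frac{1}{28350}\right) = \frac{1291}{23247000}$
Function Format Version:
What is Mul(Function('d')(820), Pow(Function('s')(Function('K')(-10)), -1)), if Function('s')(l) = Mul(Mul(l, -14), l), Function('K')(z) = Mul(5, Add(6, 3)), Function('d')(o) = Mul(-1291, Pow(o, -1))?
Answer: Rational(1291, 23247000) ≈ 5.5534e-5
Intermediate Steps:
Function('K')(z) = 45 (Function('K')(z) = Mul(5, 9) = 45)
Function('s')(l) = Mul(-14, Pow(l, 2)) (Function('s')(l) = Mul(Mul(-14, l), l) = Mul(-14, Pow(l, 2)))
Mul(Function('d')(820), Pow(Function('s')(Function('K')(-10)), -1)) = Mul(Mul(-1291, Pow(820, -1)), Pow(Mul(-14, Pow(45, 2)), -1)) = Mul(Mul(-1291, Rational(1, 820)), Pow(Mul(-14, 2025), -1)) = Mul(Rational(-1291, 820), Pow(-28350, -1)) = Mul(Rational(-1291, 820), Rational(-1, 28350)) = Rational(1291, 23247000)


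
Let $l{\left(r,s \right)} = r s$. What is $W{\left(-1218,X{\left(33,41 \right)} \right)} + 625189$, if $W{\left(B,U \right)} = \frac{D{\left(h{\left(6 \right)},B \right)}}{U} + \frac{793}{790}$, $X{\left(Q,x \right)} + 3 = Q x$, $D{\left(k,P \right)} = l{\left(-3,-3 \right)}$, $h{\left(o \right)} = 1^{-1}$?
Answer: $\frac{3704250812}{5925} \approx 6.2519 \cdot 10^{5}$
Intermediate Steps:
$h{\left(o \right)} = 1$
$D{\left(k,P \right)} = 9$ ($D{\left(k,P \right)} = \left(-3\right) \left(-3\right) = 9$)
$X{\left(Q,x \right)} = -3 + Q x$
$W{\left(B,U \right)} = \frac{793}{790} + \frac{9}{U}$ ($W{\left(B,U \right)} = \frac{9}{U} + \frac{793}{790} = \frac{793}{790} + \frac{9}{U}$)
$W{\left(-1218,X{\left(33,41 \right)} \right)} + 625189 = \left(\frac{793}{790} + \frac{9}{-3 + 33 \cdot 41}\right) + 625189 = \left(\frac{793}{790} + \frac{9}{-3 + 1353}\right) + 625189 = \left(\frac{793}{790} + \frac{9}{1350}\right) + 625189 = \left(\frac{793}{790} + 9 \cdot \frac{1}{1350}\right) + 625189 = \left(\frac{793}{790} + \frac{1}{150}\right) + 625189 = \frac{5987}{5925} + 625189 = \frac{3704250812}{5925}$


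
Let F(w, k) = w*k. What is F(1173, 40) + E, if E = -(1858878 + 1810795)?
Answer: -3622753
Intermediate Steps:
F(w, k) = k*w
E = -3669673 (E = -1*3669673 = -3669673)
F(1173, 40) + E = 40*1173 - 3669673 = 46920 - 3669673 = -3622753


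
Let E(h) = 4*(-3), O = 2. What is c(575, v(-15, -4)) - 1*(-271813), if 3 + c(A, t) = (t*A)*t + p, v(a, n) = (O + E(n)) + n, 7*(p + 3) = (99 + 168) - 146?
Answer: 2691670/7 ≈ 3.8452e+5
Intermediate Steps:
p = 100/7 (p = -3 + ((99 + 168) - 146)/7 = -3 + (267 - 146)/7 = -3 + (1/7)*121 = -3 + 121/7 = 100/7 ≈ 14.286)
E(h) = -12
v(a, n) = -10 + n (v(a, n) = (2 - 12) + n = -10 + n)
c(A, t) = 79/7 + A*t**2 (c(A, t) = -3 + ((t*A)*t + 100/7) = -3 + ((A*t)*t + 100/7) = -3 + (A*t**2 + 100/7) = -3 + (100/7 + A*t**2) = 79/7 + A*t**2)
c(575, v(-15, -4)) - 1*(-271813) = (79/7 + 575*(-10 - 4)**2) - 1*(-271813) = (79/7 + 575*(-14)**2) + 271813 = (79/7 + 575*196) + 271813 = (79/7 + 112700) + 271813 = 788979/7 + 271813 = 2691670/7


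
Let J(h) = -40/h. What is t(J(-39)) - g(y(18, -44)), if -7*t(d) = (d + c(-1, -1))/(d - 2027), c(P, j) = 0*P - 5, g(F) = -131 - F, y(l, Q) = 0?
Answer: 72454766/553091 ≈ 131.00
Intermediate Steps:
c(P, j) = -5 (c(P, j) = 0 - 5 = -5)
t(d) = -(-5 + d)/(7*(-2027 + d)) (t(d) = -(d - 5)/(7*(d - 2027)) = -(-5 + d)/(7*(-2027 + d)))
t(J(-39)) - g(y(18, -44)) = (5 - (-40)/(-39))/(7*(-2027 - 40/(-39))) - (-131 - 1*0) = (5 - (-40)*(-1)/39)/(7*(-2027 - 40*(-1/39))) - (-131 + 0) = (5 - 1*40/39)/(7*(-2027 + 40/39)) - 1*(-131) = (5 - 40/39)/(7*(-79013/39)) + 131 = (⅐)*(-39/79013)*(155/39) + 131 = -155/553091 + 131 = 72454766/553091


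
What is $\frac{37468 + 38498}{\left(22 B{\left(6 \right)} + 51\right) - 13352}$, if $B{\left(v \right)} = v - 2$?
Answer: $- \frac{75966}{13213} \approx -5.7493$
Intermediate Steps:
$B{\left(v \right)} = -2 + v$
$\frac{37468 + 38498}{\left(22 B{\left(6 \right)} + 51\right) - 13352} = \frac{37468 + 38498}{\left(22 \left(-2 + 6\right) + 51\right) - 13352} = \frac{75966}{\left(22 \cdot 4 + 51\right) - 13352} = \frac{75966}{\left(88 + 51\right) - 13352} = \frac{75966}{139 - 13352} = \frac{75966}{-13213} = 75966 \left(- \frac{1}{13213}\right) = - \frac{75966}{13213}$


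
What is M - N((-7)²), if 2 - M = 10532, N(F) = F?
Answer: -10579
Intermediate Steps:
M = -10530 (M = 2 - 1*10532 = 2 - 10532 = -10530)
M - N((-7)²) = -10530 - 1*(-7)² = -10530 - 1*49 = -10530 - 49 = -10579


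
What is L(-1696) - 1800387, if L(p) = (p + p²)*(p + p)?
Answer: -9752850627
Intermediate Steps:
L(p) = 2*p*(p + p²) (L(p) = (p + p²)*(2*p) = 2*p*(p + p²))
L(-1696) - 1800387 = 2*(-1696)²*(1 - 1696) - 1800387 = 2*2876416*(-1695) - 1800387 = -9751050240 - 1800387 = -9752850627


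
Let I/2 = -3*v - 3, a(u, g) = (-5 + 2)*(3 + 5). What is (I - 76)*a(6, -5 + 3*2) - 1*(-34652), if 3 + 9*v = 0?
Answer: 36572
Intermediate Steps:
v = -1/3 (v = -1/3 + (1/9)*0 = -1/3 + 0 = -1/3 ≈ -0.33333)
a(u, g) = -24 (a(u, g) = -3*8 = -24)
I = -4 (I = 2*(-3*(-1/3) - 3) = 2*(1 - 3) = 2*(-2) = -4)
(I - 76)*a(6, -5 + 3*2) - 1*(-34652) = (-4 - 76)*(-24) - 1*(-34652) = -80*(-24) + 34652 = 1920 + 34652 = 36572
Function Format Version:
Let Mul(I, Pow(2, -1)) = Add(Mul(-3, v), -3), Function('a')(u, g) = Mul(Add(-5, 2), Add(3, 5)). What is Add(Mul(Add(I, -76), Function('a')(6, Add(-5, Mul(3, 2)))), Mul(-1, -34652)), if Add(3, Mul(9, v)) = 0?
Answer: 36572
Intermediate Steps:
v = Rational(-1, 3) (v = Add(Rational(-1, 3), Mul(Rational(1, 9), 0)) = Add(Rational(-1, 3), 0) = Rational(-1, 3) ≈ -0.33333)
Function('a')(u, g) = -24 (Function('a')(u, g) = Mul(-3, 8) = -24)
I = -4 (I = Mul(2, Add(Mul(-3, Rational(-1, 3)), -3)) = Mul(2, Add(1, -3)) = Mul(2, -2) = -4)
Add(Mul(Add(I, -76), Function('a')(6, Add(-5, Mul(3, 2)))), Mul(-1, -34652)) = Add(Mul(Add(-4, -76), -24), Mul(-1, -34652)) = Add(Mul(-80, -24), 34652) = Add(1920, 34652) = 36572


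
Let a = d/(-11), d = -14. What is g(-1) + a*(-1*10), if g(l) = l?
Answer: -151/11 ≈ -13.727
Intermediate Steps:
a = 14/11 (a = -14/(-11) = -14*(-1/11) = 14/11 ≈ 1.2727)
g(-1) + a*(-1*10) = -1 + 14*(-1*10)/11 = -1 + (14/11)*(-10) = -1 - 140/11 = -151/11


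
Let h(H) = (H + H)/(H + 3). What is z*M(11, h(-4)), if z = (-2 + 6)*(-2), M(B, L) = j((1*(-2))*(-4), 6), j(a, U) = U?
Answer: -48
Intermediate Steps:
h(H) = 2*H/(3 + H) (h(H) = (2*H)/(3 + H) = 2*H/(3 + H))
M(B, L) = 6
z = -8 (z = 4*(-2) = -8)
z*M(11, h(-4)) = -8*6 = -48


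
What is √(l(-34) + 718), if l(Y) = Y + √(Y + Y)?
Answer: √(684 + 2*I*√17) ≈ 26.154 + 0.1576*I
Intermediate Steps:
l(Y) = Y + √2*√Y (l(Y) = Y + √(2*Y) = Y + √2*√Y)
√(l(-34) + 718) = √((-34 + √2*√(-34)) + 718) = √((-34 + √2*(I*√34)) + 718) = √((-34 + 2*I*√17) + 718) = √(684 + 2*I*√17)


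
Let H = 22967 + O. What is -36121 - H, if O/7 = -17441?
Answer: 62999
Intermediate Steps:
O = -122087 (O = 7*(-17441) = -122087)
H = -99120 (H = 22967 - 122087 = -99120)
-36121 - H = -36121 - 1*(-99120) = -36121 + 99120 = 62999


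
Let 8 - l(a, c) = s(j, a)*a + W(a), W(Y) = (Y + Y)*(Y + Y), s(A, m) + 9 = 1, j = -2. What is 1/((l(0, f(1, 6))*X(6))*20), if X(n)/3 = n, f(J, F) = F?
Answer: 1/2880 ≈ 0.00034722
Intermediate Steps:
s(A, m) = -8 (s(A, m) = -9 + 1 = -8)
W(Y) = 4*Y² (W(Y) = (2*Y)*(2*Y) = 4*Y²)
X(n) = 3*n
l(a, c) = 8 - 4*a² + 8*a (l(a, c) = 8 - (-8*a + 4*a²) = 8 + (-4*a² + 8*a) = 8 - 4*a² + 8*a)
1/((l(0, f(1, 6))*X(6))*20) = 1/(((8 - 4*0² + 8*0)*(3*6))*20) = 1/(((8 - 4*0 + 0)*18)*20) = 1/(((8 + 0 + 0)*18)*20) = 1/((8*18)*20) = 1/(144*20) = 1/2880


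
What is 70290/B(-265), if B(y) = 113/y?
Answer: -18626850/113 ≈ -1.6484e+5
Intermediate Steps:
70290/B(-265) = 70290/((113/(-265))) = 70290/((113*(-1/265))) = 70290/(-113/265) = 70290*(-265/113) = -18626850/113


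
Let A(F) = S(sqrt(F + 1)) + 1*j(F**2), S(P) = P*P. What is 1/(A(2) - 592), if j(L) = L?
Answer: -1/585 ≈ -0.0017094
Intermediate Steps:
S(P) = P**2
A(F) = 1 + F + F**2 (A(F) = (sqrt(F + 1))**2 + 1*F**2 = (sqrt(1 + F))**2 + F**2 = (1 + F) + F**2 = 1 + F + F**2)
1/(A(2) - 592) = 1/((1 + 2 + 2**2) - 592) = 1/((1 + 2 + 4) - 592) = 1/(7 - 592) = 1/(-585) = -1/585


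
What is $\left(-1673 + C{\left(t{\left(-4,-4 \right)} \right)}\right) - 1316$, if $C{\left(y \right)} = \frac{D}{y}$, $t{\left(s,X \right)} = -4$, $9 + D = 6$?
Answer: $- \frac{11953}{4} \approx -2988.3$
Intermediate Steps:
$D = -3$ ($D = -9 + 6 = -3$)
$C{\left(y \right)} = - \frac{3}{y}$
$\left(-1673 + C{\left(t{\left(-4,-4 \right)} \right)}\right) - 1316 = \left(-1673 - \frac{3}{-4}\right) - 1316 = \left(-1673 - - \frac{3}{4}\right) - 1316 = \left(-1673 + \frac{3}{4}\right) - 1316 = - \frac{6689}{4} - 1316 = - \frac{11953}{4}$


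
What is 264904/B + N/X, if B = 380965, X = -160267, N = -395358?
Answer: 193072929838/61056117655 ≈ 3.1622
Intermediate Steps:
264904/B + N/X = 264904/380965 - 395358/(-160267) = 264904*(1/380965) - 395358*(-1/160267) = 264904/380965 + 395358/160267 = 193072929838/61056117655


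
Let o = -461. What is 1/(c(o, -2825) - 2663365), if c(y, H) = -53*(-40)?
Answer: -1/2661245 ≈ -3.7576e-7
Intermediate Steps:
c(y, H) = 2120
1/(c(o, -2825) - 2663365) = 1/(2120 - 2663365) = 1/(-2661245) = -1/2661245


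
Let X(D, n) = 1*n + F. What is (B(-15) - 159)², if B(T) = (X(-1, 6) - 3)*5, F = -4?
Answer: 26896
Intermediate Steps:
X(D, n) = -4 + n (X(D, n) = 1*n - 4 = n - 4 = -4 + n)
B(T) = -5 (B(T) = ((-4 + 6) - 3)*5 = (2 - 3)*5 = -1*5 = -5)
(B(-15) - 159)² = (-5 - 159)² = (-164)² = 26896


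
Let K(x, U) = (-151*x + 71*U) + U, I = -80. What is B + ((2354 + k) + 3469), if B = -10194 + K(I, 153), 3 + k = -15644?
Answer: 3078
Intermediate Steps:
K(x, U) = -151*x + 72*U
k = -15647 (k = -3 - 15644 = -15647)
B = 12902 (B = -10194 + (-151*(-80) + 72*153) = -10194 + (12080 + 11016) = -10194 + 23096 = 12902)
B + ((2354 + k) + 3469) = 12902 + ((2354 - 15647) + 3469) = 12902 + (-13293 + 3469) = 12902 - 9824 = 3078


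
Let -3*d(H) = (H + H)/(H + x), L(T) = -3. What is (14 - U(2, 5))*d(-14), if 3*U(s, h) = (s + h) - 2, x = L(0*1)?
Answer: -1036/153 ≈ -6.7712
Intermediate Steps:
x = -3
U(s, h) = -2/3 + h/3 + s/3 (U(s, h) = ((s + h) - 2)/3 = ((h + s) - 2)/3 = (-2 + h + s)/3 = -2/3 + h/3 + s/3)
d(H) = -2*H/(3*(-3 + H)) (d(H) = -(H + H)/(3*(H - 3)) = -2*H/(3*(-3 + H)))
(14 - U(2, 5))*d(-14) = (14 - (-2/3 + (1/3)*5 + (1/3)*2))*(-2*(-14)/(-9 + 3*(-14))) = (14 - (-2/3 + 5/3 + 2/3))*(-2*(-14)/(-9 - 42)) = (14 - 1*5/3)*(-2*(-14)/(-51)) = (14 - 5/3)*(-2*(-14)*(-1/51)) = (37/3)*(-28/51) = -1036/153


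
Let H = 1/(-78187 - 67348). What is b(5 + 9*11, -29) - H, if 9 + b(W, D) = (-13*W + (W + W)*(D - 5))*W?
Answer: -127503941174/145535 ≈ -8.7611e+5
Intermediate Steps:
b(W, D) = -9 + W*(-13*W + 2*W*(-5 + D)) (b(W, D) = -9 + (-13*W + (W + W)*(D - 5))*W = -9 + (-13*W + (2*W)*(-5 + D))*W = -9 + (-13*W + 2*W*(-5 + D))*W = -9 + W*(-13*W + 2*W*(-5 + D)))
H = -1/145535 (H = 1/(-145535) = -1/145535 ≈ -6.8712e-6)
b(5 + 9*11, -29) - H = (-9 - 23*(5 + 9*11)² + 2*(-29)*(5 + 9*11)²) - 1*(-1/145535) = (-9 - 23*(5 + 99)² + 2*(-29)*(5 + 99)²) + 1/145535 = (-9 - 23*104² + 2*(-29)*104²) + 1/145535 = (-9 - 23*10816 + 2*(-29)*10816) + 1/145535 = (-9 - 248768 - 627328) + 1/145535 = -876105 + 1/145535 = -127503941174/145535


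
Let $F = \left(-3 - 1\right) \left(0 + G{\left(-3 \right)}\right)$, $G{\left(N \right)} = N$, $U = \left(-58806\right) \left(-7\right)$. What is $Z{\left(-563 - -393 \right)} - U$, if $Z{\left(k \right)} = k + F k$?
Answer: $-413852$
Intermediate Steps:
$U = 411642$
$F = 12$ ($F = \left(-3 - 1\right) \left(0 - 3\right) = \left(-3 - 1\right) \left(-3\right) = \left(-4\right) \left(-3\right) = 12$)
$Z{\left(k \right)} = 13 k$ ($Z{\left(k \right)} = k + 12 k = 13 k$)
$Z{\left(-563 - -393 \right)} - U = 13 \left(-563 - -393\right) - 411642 = 13 \left(-563 + 393\right) - 411642 = 13 \left(-170\right) - 411642 = -2210 - 411642 = -413852$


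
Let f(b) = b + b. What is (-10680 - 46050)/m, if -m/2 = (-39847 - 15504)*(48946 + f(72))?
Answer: -5673/543436118 ≈ -1.0439e-5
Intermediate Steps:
f(b) = 2*b
m = 5434361180 (m = -2*(-39847 - 15504)*(48946 + 2*72) = -(-110702)*(48946 + 144) = -(-110702)*49090 = -2*(-2717180590) = 5434361180)
(-10680 - 46050)/m = (-10680 - 46050)/5434361180 = -56730*1/5434361180 = -5673/543436118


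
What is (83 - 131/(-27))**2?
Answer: 5626384/729 ≈ 7717.9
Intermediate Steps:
(83 - 131/(-27))**2 = (83 - 131*(-1/27))**2 = (83 + 131/27)**2 = (2372/27)**2 = 5626384/729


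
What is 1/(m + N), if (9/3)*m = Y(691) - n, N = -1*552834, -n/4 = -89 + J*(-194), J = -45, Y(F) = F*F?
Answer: -3/1146457 ≈ -2.6168e-6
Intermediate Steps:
Y(F) = F**2
n = -34564 (n = -4*(-89 - 45*(-194)) = -4*(-89 + 8730) = -4*8641 = -34564)
N = -552834
m = 512045/3 (m = (691**2 - 1*(-34564))/3 = (477481 + 34564)/3 = (1/3)*512045 = 512045/3 ≈ 1.7068e+5)
1/(m + N) = 1/(512045/3 - 552834) = 1/(-1146457/3) = -3/1146457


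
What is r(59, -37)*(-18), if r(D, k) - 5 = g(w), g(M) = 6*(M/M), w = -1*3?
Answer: -198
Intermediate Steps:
w = -3
g(M) = 6 (g(M) = 6*1 = 6)
r(D, k) = 11 (r(D, k) = 5 + 6 = 11)
r(59, -37)*(-18) = 11*(-18) = -198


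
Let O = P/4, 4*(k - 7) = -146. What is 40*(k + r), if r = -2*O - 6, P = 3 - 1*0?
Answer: -1480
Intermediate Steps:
P = 3 (P = 3 + 0 = 3)
k = -59/2 (k = 7 + (1/4)*(-146) = 7 - 73/2 = -59/2 ≈ -29.500)
O = 3/4 ≈ 0.75000
r = -15/2 (r = -2*3/4 - 6 = -3/2 - 6 = -15/2 ≈ -7.5000)
40*(k + r) = 40*(-59/2 - 15/2) = 40*(-37) = -1480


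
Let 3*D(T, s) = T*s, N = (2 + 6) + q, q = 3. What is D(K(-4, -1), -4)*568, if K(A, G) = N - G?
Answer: -9088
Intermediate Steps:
N = 11 (N = (2 + 6) + 3 = 8 + 3 = 11)
K(A, G) = 11 - G
D(T, s) = T*s/3 (D(T, s) = (T*s)/3 = T*s/3)
D(K(-4, -1), -4)*568 = ((⅓)*(11 - 1*(-1))*(-4))*568 = ((⅓)*(11 + 1)*(-4))*568 = ((⅓)*12*(-4))*568 = -16*568 = -9088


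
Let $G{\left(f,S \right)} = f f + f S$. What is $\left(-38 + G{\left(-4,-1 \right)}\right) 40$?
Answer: $-720$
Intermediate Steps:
$G{\left(f,S \right)} = f^{2} + S f$
$\left(-38 + G{\left(-4,-1 \right)}\right) 40 = \left(-38 - 4 \left(-1 - 4\right)\right) 40 = \left(-38 - -20\right) 40 = \left(-38 + 20\right) 40 = \left(-18\right) 40 = -720$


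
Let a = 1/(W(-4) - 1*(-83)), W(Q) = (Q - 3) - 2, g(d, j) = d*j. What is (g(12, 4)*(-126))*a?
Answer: -3024/37 ≈ -81.730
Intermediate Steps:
W(Q) = -5 + Q (W(Q) = (-3 + Q) - 2 = -5 + Q)
a = 1/74 (a = 1/((-5 - 4) - 1*(-83)) = 1/(-9 + 83) = 1/74 ≈ 0.013514)
(g(12, 4)*(-126))*a = ((12*4)*(-126))*(1/74) = (48*(-126))*(1/74) = -6048*1/74 = -3024/37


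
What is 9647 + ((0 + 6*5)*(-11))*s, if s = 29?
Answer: 77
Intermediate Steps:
9647 + ((0 + 6*5)*(-11))*s = 9647 + ((0 + 6*5)*(-11))*29 = 9647 + ((0 + 30)*(-11))*29 = 9647 + (30*(-11))*29 = 9647 - 330*29 = 9647 - 9570 = 77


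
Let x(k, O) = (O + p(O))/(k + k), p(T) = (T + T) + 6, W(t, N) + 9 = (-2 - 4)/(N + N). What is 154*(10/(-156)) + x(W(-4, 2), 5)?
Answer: -424/39 ≈ -10.872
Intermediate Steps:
W(t, N) = -9 - 3/N (W(t, N) = -9 + (-2 - 4)/(N + N) = -9 - 6*1/(2*N) = -9 - 3/N)
p(T) = 6 + 2*T (p(T) = 2*T + 6 = 6 + 2*T)
x(k, O) = (6 + 3*O)/(2*k) (x(k, O) = (O + (6 + 2*O))/(k + k) = (6 + 3*O)/((2*k)) = (6 + 3*O)*(1/(2*k)) = (6 + 3*O)/(2*k))
154*(10/(-156)) + x(W(-4, 2), 5) = 154*(10/(-156)) + 3*(2 + 5)/(2*(-9 - 3/2)) = 154*(10*(-1/156)) + (3/2)*7/(-9 - 3*½) = 154*(-5/78) + (3/2)*7/(-9 - 3/2) = -385/39 + (3/2)*7/(-21/2) = -385/39 + (3/2)*(-2/21)*7 = -385/39 - 1 = -424/39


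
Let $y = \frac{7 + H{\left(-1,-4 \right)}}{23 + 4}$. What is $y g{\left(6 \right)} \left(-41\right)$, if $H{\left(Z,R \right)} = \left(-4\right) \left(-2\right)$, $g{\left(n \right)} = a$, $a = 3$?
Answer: $- \frac{205}{3} \approx -68.333$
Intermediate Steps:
$g{\left(n \right)} = 3$
$H{\left(Z,R \right)} = 8$
$y = \frac{5}{9}$ ($y = \frac{7 + 8}{23 + 4} = \frac{15}{27} = 15 \cdot \frac{1}{27} = \frac{5}{9} \approx 0.55556$)
$y g{\left(6 \right)} \left(-41\right) = \frac{5}{9} \cdot 3 \left(-41\right) = \frac{5}{3} \left(-41\right) = - \frac{205}{3}$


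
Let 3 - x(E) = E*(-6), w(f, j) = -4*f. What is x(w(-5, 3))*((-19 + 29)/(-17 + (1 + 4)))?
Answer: -205/2 ≈ -102.50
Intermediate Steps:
x(E) = 3 + 6*E (x(E) = 3 - E*(-6) = 3 - (-6)*E = 3 + 6*E)
x(w(-5, 3))*((-19 + 29)/(-17 + (1 + 4))) = (3 + 6*(-4*(-5)))*((-19 + 29)/(-17 + (1 + 4))) = (3 + 6*20)*(10/(-17 + 5)) = (3 + 120)*(10/(-12)) = 123*(10*(-1/12)) = 123*(-⅚) = -205/2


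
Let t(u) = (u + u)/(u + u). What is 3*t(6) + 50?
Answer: 53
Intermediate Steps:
t(u) = 1 (t(u) = (2*u)/((2*u)) = (2*u)*(1/(2*u)) = 1)
3*t(6) + 50 = 3*1 + 50 = 3 + 50 = 53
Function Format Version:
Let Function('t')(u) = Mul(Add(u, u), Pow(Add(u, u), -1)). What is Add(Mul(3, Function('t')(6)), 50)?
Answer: 53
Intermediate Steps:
Function('t')(u) = 1 (Function('t')(u) = Mul(Mul(2, u), Pow(Mul(2, u), -1)) = Mul(Mul(2, u), Mul(Rational(1, 2), Pow(u, -1))) = 1)
Add(Mul(3, Function('t')(6)), 50) = Add(Mul(3, 1), 50) = Add(3, 50) = 53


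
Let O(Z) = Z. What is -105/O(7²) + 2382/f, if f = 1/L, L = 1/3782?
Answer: -20028/13237 ≈ -1.5130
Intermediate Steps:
L = 1/3782 ≈ 0.00026441
f = 3782 (f = 1/(1/3782) = 3782)
-105/O(7²) + 2382/f = -105/(7²) + 2382/3782 = -105/49 + 2382*(1/3782) = -105*1/49 + 1191/1891 = -15/7 + 1191/1891 = -20028/13237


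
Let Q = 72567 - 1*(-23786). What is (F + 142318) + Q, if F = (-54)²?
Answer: 241587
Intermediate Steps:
Q = 96353 (Q = 72567 + 23786 = 96353)
F = 2916
(F + 142318) + Q = (2916 + 142318) + 96353 = 145234 + 96353 = 241587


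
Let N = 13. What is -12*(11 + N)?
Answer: -288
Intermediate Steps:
-12*(11 + N) = -12*(11 + 13) = -12*24 = -288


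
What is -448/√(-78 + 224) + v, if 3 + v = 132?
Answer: 129 - 224*√146/73 ≈ 91.923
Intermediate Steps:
v = 129 (v = -3 + 132 = 129)
-448/√(-78 + 224) + v = -448/√(-78 + 224) + 129 = -448*√146/146 + 129 = -224*√146/73 + 129 = 129 - 224*√146/73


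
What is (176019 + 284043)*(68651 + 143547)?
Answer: 97624236276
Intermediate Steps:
(176019 + 284043)*(68651 + 143547) = 460062*212198 = 97624236276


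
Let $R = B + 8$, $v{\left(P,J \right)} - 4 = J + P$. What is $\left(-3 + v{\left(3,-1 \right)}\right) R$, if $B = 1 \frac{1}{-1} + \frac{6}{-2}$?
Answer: $12$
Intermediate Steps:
$B = -4$ ($B = 1 \left(-1\right) + 6 \left(- \frac{1}{2}\right) = -1 - 3 = -4$)
$v{\left(P,J \right)} = 4 + J + P$ ($v{\left(P,J \right)} = 4 + \left(J + P\right) = 4 + J + P$)
$R = 4$ ($R = -4 + 8 = 4$)
$\left(-3 + v{\left(3,-1 \right)}\right) R = \left(-3 + \left(4 - 1 + 3\right)\right) 4 = \left(-3 + 6\right) 4 = 3 \cdot 4 = 12$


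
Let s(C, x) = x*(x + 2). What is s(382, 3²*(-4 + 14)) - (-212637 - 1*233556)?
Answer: 454473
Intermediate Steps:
s(C, x) = x*(2 + x)
s(382, 3²*(-4 + 14)) - (-212637 - 1*233556) = (3²*(-4 + 14))*(2 + 3²*(-4 + 14)) - (-212637 - 1*233556) = (9*10)*(2 + 9*10) - (-212637 - 233556) = 90*(2 + 90) - 1*(-446193) = 90*92 + 446193 = 8280 + 446193 = 454473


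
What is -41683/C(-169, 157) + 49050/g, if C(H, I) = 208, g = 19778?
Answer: -407101987/2056912 ≈ -197.92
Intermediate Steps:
-41683/C(-169, 157) + 49050/g = -41683/208 + 49050/19778 = -41683*1/208 + 49050*(1/19778) = -41683/208 + 24525/9889 = -407101987/2056912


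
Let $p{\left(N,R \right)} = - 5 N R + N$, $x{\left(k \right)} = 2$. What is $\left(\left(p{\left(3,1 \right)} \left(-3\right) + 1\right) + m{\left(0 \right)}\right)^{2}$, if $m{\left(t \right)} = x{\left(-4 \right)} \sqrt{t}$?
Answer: $1369$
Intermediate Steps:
$m{\left(t \right)} = 2 \sqrt{t}$
$p{\left(N,R \right)} = N - 5 N R$ ($p{\left(N,R \right)} = - 5 N R + N = N - 5 N R$)
$\left(\left(p{\left(3,1 \right)} \left(-3\right) + 1\right) + m{\left(0 \right)}\right)^{2} = \left(\left(3 \left(1 - 5\right) \left(-3\right) + 1\right) + 2 \sqrt{0}\right)^{2} = \left(\left(3 \left(1 - 5\right) \left(-3\right) + 1\right) + 2 \cdot 0\right)^{2} = \left(\left(3 \left(-4\right) \left(-3\right) + 1\right) + 0\right)^{2} = \left(\left(\left(-12\right) \left(-3\right) + 1\right) + 0\right)^{2} = \left(\left(36 + 1\right) + 0\right)^{2} = \left(37 + 0\right)^{2} = 37^{2} = 1369$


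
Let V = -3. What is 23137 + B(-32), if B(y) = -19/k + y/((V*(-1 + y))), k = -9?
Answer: 763580/33 ≈ 23139.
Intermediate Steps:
B(y) = 19/9 + y/(3 - 3*y) (B(y) = -19/(-9) + y/((-3*(-1 + y))) = -19*(-1/9) + y/(3 - 3*y) = 19/9 + y/(3 - 3*y))
23137 + B(-32) = 23137 + (-19 + 16*(-32))/(9*(-1 - 32)) = 23137 + (1/9)*(-19 - 512)/(-33) = 23137 + (1/9)*(-1/33)*(-531) = 23137 + 59/33 = 763580/33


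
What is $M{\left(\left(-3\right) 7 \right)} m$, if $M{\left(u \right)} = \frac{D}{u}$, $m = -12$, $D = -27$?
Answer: $- \frac{108}{7} \approx -15.429$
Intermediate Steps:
$M{\left(u \right)} = - \frac{27}{u}$
$M{\left(\left(-3\right) 7 \right)} m = - \frac{27}{\left(-3\right) 7} \left(-12\right) = - \frac{27}{-21} \left(-12\right) = \left(-27\right) \left(- \frac{1}{21}\right) \left(-12\right) = \frac{9}{7} \left(-12\right) = - \frac{108}{7}$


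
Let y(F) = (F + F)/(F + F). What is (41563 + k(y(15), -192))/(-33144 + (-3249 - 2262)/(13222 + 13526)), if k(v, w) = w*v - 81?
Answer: -368141640/295513741 ≈ -1.2458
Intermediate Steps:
y(F) = 1 (y(F) = (2*F)/((2*F)) = (2*F)*(1/(2*F)) = 1)
k(v, w) = -81 + v*w (k(v, w) = v*w - 81 = -81 + v*w)
(41563 + k(y(15), -192))/(-33144 + (-3249 - 2262)/(13222 + 13526)) = (41563 + (-81 + 1*(-192)))/(-33144 + (-3249 - 2262)/(13222 + 13526)) = (41563 + (-81 - 192))/(-33144 - 5511/26748) = (41563 - 273)/(-33144 - 5511*1/26748) = 41290/(-33144 - 1837/8916) = 41290/(-295513741/8916) = 41290*(-8916/295513741) = -368141640/295513741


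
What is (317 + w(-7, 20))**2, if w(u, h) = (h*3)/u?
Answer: 4661281/49 ≈ 95128.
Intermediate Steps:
w(u, h) = 3*h/u (w(u, h) = (3*h)/u = 3*h/u)
(317 + w(-7, 20))**2 = (317 + 3*20/(-7))**2 = (317 + 3*20*(-1/7))**2 = (317 - 60/7)**2 = (2159/7)**2 = 4661281/49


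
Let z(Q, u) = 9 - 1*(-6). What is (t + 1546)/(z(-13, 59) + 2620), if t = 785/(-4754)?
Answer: 7348899/12526790 ≈ 0.58665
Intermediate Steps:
t = -785/4754 (t = 785*(-1/4754) = -785/4754 ≈ -0.16512)
z(Q, u) = 15 (z(Q, u) = 9 + 6 = 15)
(t + 1546)/(z(-13, 59) + 2620) = (-785/4754 + 1546)/(15 + 2620) = (7348899/4754)/2635 = (7348899/4754)*(1/2635) = 7348899/12526790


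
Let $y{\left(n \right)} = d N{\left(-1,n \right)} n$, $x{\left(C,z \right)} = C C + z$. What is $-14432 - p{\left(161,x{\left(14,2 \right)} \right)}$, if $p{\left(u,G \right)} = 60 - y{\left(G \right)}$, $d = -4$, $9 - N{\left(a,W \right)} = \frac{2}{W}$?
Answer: $-21612$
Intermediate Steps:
$N{\left(a,W \right)} = 9 - \frac{2}{W}$
$x{\left(C,z \right)} = z + C^{2}$ ($x{\left(C,z \right)} = C^{2} + z = z + C^{2}$)
$y{\left(n \right)} = n \left(-36 + \frac{8}{n}\right)$ ($y{\left(n \right)} = - 4 \left(9 - \frac{2}{n}\right) n = \left(-36 + \frac{8}{n}\right) n = n \left(-36 + \frac{8}{n}\right)$)
$p{\left(u,G \right)} = 52 + 36 G$ ($p{\left(u,G \right)} = 60 - \left(8 - 36 G\right) = 60 + \left(-8 + 36 G\right) = 52 + 36 G$)
$-14432 - p{\left(161,x{\left(14,2 \right)} \right)} = -14432 - \left(52 + 36 \left(2 + 14^{2}\right)\right) = -14432 - \left(52 + 36 \left(2 + 196\right)\right) = -14432 - \left(52 + 36 \cdot 198\right) = -14432 - \left(52 + 7128\right) = -14432 - 7180 = -21612$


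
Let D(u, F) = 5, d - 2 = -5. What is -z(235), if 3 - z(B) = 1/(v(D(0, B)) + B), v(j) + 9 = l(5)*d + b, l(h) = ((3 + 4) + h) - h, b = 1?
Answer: -617/206 ≈ -2.9951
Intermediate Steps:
d = -3 (d = 2 - 5 = -3)
l(h) = 7 (l(h) = (7 + h) - h = 7)
v(j) = -29 (v(j) = -9 + (7*(-3) + 1) = -9 + (-21 + 1) = -9 - 20 = -29)
z(B) = 3 - 1/(-29 + B)
-z(235) = -(-88 + 3*235)/(-29 + 235) = -(-88 + 705)/206 = -617/206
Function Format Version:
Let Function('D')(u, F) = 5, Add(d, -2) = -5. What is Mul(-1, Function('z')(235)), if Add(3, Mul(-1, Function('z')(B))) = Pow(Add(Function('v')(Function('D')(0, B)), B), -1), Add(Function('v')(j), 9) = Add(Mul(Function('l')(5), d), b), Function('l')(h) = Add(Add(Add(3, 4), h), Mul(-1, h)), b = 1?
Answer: Rational(-617, 206) ≈ -2.9951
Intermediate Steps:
d = -3 (d = Add(2, -5) = -3)
Function('l')(h) = 7 (Function('l')(h) = Add(Add(7, h), Mul(-1, h)) = 7)
Function('v')(j) = -29 (Function('v')(j) = Add(-9, Add(Mul(7, -3), 1)) = Add(-9, Add(-21, 1)) = Add(-9, -20) = -29)
Function('z')(B) = Add(3, Mul(-1, Pow(Add(-29, B), -1)))
Mul(-1, Function('z')(235)) = Mul(-1, Mul(Pow(Add(-29, 235), -1), Add(-88, Mul(3, 235)))) = Mul(-1, Mul(Pow(206, -1), Add(-88, 705))) = Mul(-1, Mul(Rational(1, 206), 617)) = Mul(-1, Rational(617, 206)) = Rational(-617, 206)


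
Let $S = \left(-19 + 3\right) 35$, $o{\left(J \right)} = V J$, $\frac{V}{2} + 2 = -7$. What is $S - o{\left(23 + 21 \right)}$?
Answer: $232$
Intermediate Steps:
$V = -18$ ($V = -4 + 2 \left(-7\right) = -4 - 14 = -18$)
$o{\left(J \right)} = - 18 J$
$S = -560$ ($S = \left(-16\right) 35 = -560$)
$S - o{\left(23 + 21 \right)} = -560 - - 18 \left(23 + 21\right) = -560 - \left(-18\right) 44 = -560 - -792 = -560 + 792 = 232$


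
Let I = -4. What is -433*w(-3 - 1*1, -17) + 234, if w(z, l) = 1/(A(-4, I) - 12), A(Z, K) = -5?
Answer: 4411/17 ≈ 259.47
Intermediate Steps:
w(z, l) = -1/17 (w(z, l) = 1/(-5 - 12) = 1/(-17) = -1/17)
-433*w(-3 - 1*1, -17) + 234 = -433*(-1/17) + 234 = 433/17 + 234 = 4411/17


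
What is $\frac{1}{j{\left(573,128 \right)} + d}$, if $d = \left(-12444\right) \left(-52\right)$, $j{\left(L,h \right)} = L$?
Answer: $\frac{1}{647661} \approx 1.544 \cdot 10^{-6}$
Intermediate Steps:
$d = 647088$
$\frac{1}{j{\left(573,128 \right)} + d} = \frac{1}{573 + 647088} = \frac{1}{647661}$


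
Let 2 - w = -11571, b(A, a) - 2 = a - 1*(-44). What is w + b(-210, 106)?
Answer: 11725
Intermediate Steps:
b(A, a) = 46 + a (b(A, a) = 2 + (a - 1*(-44)) = 2 + (a + 44) = 2 + (44 + a) = 46 + a)
w = 11573 (w = 2 - 1*(-11571) = 2 + 11571 = 11573)
w + b(-210, 106) = 11573 + (46 + 106) = 11573 + 152 = 11725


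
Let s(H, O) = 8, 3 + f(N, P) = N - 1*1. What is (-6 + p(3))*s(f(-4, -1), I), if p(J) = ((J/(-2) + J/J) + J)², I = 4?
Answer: 2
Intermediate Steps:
f(N, P) = -4 + N (f(N, P) = -3 + (N - 1*1) = -3 + (N - 1) = -3 + (-1 + N) = -4 + N)
p(J) = (1 + J/2)² (p(J) = ((J*(-½) + 1) + J)² = ((-J/2 + 1) + J)² = ((1 - J/2) + J)² = (1 + J/2)²)
(-6 + p(3))*s(f(-4, -1), I) = (-6 + (2 + 3)²/4)*8 = (-6 + (¼)*5²)*8 = (-6 + (¼)*25)*8 = (-6 + 25/4)*8 = (¼)*8 = 2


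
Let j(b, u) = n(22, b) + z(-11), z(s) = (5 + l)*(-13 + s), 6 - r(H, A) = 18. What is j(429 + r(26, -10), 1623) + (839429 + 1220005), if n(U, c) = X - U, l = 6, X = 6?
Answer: 2059154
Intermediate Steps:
r(H, A) = -12 (r(H, A) = 6 - 1*18 = 6 - 18 = -12)
n(U, c) = 6 - U
z(s) = -143 + 11*s (z(s) = (5 + 6)*(-13 + s) = 11*(-13 + s) = -143 + 11*s)
j(b, u) = -280 (j(b, u) = (6 - 1*22) + (-143 + 11*(-11)) = (6 - 22) + (-143 - 121) = -16 - 264 = -280)
j(429 + r(26, -10), 1623) + (839429 + 1220005) = -280 + (839429 + 1220005) = -280 + 2059434 = 2059154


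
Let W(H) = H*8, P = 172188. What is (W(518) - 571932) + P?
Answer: -395600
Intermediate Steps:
W(H) = 8*H
(W(518) - 571932) + P = (8*518 - 571932) + 172188 = (4144 - 571932) + 172188 = -567788 + 172188 = -395600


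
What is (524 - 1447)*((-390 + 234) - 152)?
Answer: 284284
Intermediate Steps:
(524 - 1447)*((-390 + 234) - 152) = -923*(-156 - 152) = -923*(-308) = 284284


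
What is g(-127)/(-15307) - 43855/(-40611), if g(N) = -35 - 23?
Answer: 673643923/621632577 ≈ 1.0837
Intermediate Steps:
g(N) = -58
g(-127)/(-15307) - 43855/(-40611) = -58/(-15307) - 43855/(-40611) = -58*(-1/15307) - 43855*(-1/40611) = 58/15307 + 43855/40611 = 673643923/621632577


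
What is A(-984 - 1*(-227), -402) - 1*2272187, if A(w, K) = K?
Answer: -2272589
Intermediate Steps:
A(-984 - 1*(-227), -402) - 1*2272187 = -402 - 1*2272187 = -402 - 2272187 = -2272589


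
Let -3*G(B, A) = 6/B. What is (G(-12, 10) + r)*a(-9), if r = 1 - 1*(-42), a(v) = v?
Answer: -777/2 ≈ -388.50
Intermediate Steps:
G(B, A) = -2/B
r = 43 (r = 1 + 42 = 43)
(G(-12, 10) + r)*a(-9) = (-2/(-12) + 43)*(-9) = (-2*(-1/12) + 43)*(-9) = (1/6 + 43)*(-9) = (259/6)*(-9) = -777/2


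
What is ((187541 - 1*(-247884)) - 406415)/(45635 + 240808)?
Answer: 9670/95481 ≈ 0.10128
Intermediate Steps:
((187541 - 1*(-247884)) - 406415)/(45635 + 240808) = ((187541 + 247884) - 406415)/286443 = (435425 - 406415)*(1/286443) = 29010*(1/286443) = 9670/95481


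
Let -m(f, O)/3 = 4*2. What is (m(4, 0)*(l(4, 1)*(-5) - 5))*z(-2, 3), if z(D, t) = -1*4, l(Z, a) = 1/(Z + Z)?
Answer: -540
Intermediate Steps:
l(Z, a) = 1/(2*Z)
z(D, t) = -4
m(f, O) = -24 (m(f, O) = -12*2 = -3*8 = -24)
(m(4, 0)*(l(4, 1)*(-5) - 5))*z(-2, 3) = -24*(((½)/4)*(-5) - 5)*(-4) = -24*(((½)*(¼))*(-5) - 5)*(-4) = -24*((⅛)*(-5) - 5)*(-4) = -24*(-5/8 - 5)*(-4) = -24*(-45/8)*(-4) = 135*(-4) = -540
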